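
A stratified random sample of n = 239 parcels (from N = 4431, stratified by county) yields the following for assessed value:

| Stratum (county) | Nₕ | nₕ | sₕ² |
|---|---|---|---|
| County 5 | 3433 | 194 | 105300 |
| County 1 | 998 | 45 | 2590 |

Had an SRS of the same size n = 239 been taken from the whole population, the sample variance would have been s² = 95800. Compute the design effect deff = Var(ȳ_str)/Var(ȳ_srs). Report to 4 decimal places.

Var(ȳ_str) = Σ Wₕ²(1−fₕ)sₕ²/nₕ with Wₕ = Nₕ/4431:
  County 5: (3433/4431)²·(1−194/3433)·105300/194 = 307.40285
  County 1: (998/4431)²·(1−45/998)·2590/45 = 2.7880926
  → Var(ȳ_str) = 310.19094.
Var(ȳ_srs) = (1 − 239/4431)·95800/239 = 379.21642.
deff = 310.19094 / 379.21642 = 0.8180.

0.8180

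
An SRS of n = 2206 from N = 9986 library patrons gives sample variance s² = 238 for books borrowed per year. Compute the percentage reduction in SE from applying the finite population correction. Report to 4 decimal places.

11.7339

f = n/N = 2206/9986 = 0.22090927.
SE_no-fpc = √(s²/n) = 0.32846245; SE_fpc = √((1−f)s²/n) = 0.28992105.
Ratio = √(1−f) = 0.88266116. Reduction = 100·(1 − 0.88266116) = 11.7339%.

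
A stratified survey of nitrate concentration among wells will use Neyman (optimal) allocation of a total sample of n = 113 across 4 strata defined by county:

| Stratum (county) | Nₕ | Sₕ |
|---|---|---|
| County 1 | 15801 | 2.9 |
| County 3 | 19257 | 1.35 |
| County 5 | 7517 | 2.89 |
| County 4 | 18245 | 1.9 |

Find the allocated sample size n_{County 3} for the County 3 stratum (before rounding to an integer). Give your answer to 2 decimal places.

Neyman allocation: nₕ = n·NₕSₕ / Σⱼ NⱼSⱼ.
Σ NⱼSⱼ = 15801·2.9 + 19257·1.35 + 7517·2.89 + 18245·1.9 = 128209.48.
n_{County 3} = 113·19257·1.35 / 128209.48 = 22.91.

22.91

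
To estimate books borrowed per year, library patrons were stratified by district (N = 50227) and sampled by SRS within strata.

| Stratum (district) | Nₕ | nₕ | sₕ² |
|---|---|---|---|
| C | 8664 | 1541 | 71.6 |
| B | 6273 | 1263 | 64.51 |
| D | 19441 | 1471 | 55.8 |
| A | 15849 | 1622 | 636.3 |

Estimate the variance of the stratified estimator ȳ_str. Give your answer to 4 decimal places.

0.0421

Var(ȳ_str) = Σₕ Wₕ²(1 − fₕ)sₕ²/nₕ with Wₕ = Nₕ/N, N = 50227.
C: Wₕ = 0.17249686; term = 0.17249686²·(1 − 0.17786242)·71.6/1541 = 0.0011366252.
B: Wₕ = 0.12489299; term = 0.12489299²·(1 − 0.20133907)·64.51/1263 = 6.3630044 × 10^-4.
D: Wₕ = 0.38706274; term = 0.38706274²·(1 − 0.07566483)·55.8/1471 = 0.0052530765.
A: Wₕ = 0.31554741; term = 0.31554741²·(1 − 0.10234084)·636.3/1622 = 0.03506322.
Sum = 0.042089222.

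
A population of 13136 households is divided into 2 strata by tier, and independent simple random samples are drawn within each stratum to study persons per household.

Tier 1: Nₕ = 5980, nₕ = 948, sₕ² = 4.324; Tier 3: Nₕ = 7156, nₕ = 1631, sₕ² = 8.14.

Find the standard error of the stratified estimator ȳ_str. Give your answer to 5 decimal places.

Var(ȳ_str) = Σₕ Wₕ²(1 − fₕ)sₕ²/nₕ with Wₕ = Nₕ/N, N = 13136.
Tier 1: Wₕ = 0.45523752; term = 0.45523752²·(1 − 0.15852843)·4.324/948 = 7.9541337 × 10^-4.
Tier 3: Wₕ = 0.54476248; term = 0.54476248²·(1 − 0.22792063)·8.14/1631 = 0.0011435279.
Sum = 0.0019389413.
SE = √(0.0019389413) = 0.04403.

0.04403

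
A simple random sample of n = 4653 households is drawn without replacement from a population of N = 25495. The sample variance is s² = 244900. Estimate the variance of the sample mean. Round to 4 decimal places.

43.0269

Under SRS without replacement, Var(ȳ) = (1 − f)·s²/n with f = n/N = 4653/25495 = 0.18250637.
Var(ȳ) = (1 − 0.18250637)·244900/4653 = 0.81749363·52.63271 = 43.026905.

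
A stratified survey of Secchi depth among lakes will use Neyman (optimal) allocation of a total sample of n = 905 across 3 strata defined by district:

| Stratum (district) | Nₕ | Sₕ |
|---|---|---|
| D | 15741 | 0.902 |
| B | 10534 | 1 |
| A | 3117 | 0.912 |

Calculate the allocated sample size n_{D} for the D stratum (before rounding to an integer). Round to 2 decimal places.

Neyman allocation: nₕ = n·NₕSₕ / Σⱼ NⱼSⱼ.
Σ NⱼSⱼ = 15741·0.902 + 10534·1 + 3117·0.912 = 27575.086.
n_{D} = 905·15741·0.902 / 27575.086 = 465.98.

465.98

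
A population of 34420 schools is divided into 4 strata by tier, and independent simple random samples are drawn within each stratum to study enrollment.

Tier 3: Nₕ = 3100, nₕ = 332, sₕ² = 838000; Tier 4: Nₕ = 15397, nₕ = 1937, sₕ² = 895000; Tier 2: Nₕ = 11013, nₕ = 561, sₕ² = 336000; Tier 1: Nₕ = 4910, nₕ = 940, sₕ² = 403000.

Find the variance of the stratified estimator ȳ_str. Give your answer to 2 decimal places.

164.35

Var(ȳ_str) = Σₕ Wₕ²(1 − fₕ)sₕ²/nₕ with Wₕ = Nₕ/N, N = 34420.
Tier 3: Wₕ = 0.09006392; term = 0.09006392²·(1 − 0.10709677)·838000/332 = 18.281507.
Tier 4: Wₕ = 0.44732714; term = 0.44732714²·(1 − 0.12580373)·895000/1937 = 80.826329.
Tier 2: Wₕ = 0.31995933; term = 0.31995933²·(1 − 0.05093980)·336000/561 = 58.191523.
Tier 1: Wₕ = 0.14264962; term = 0.14264962²·(1 − 0.19144603)·403000/940 = 7.0538701.
Sum = 164.35323.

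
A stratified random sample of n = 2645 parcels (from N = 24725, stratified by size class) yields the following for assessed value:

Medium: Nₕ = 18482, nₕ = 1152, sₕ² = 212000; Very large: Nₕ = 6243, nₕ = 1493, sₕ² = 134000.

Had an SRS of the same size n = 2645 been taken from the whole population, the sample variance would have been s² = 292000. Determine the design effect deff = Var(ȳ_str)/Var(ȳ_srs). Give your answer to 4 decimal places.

1.0222

Var(ȳ_str) = Σ Wₕ²(1−fₕ)sₕ²/nₕ with Wₕ = Nₕ/24725:
  Medium: (18482/24725)²·(1−1152/18482)·212000/1152 = 96.418042
  Very large: (6243/24725)²·(1−1493/6243)·134000/1493 = 4.3537084
  → Var(ȳ_str) = 100.77175.
Var(ȳ_srs) = (1 − 2645/24725)·292000/2645 = 98.587066.
deff = 100.77175 / 98.587066 = 1.0222.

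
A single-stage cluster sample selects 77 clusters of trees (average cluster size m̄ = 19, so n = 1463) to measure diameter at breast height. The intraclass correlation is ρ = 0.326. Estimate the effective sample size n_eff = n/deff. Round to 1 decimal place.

deff = 1 + (19 − 1)·0.326 = 1 + 5.868 = 6.868.
n_eff = 1463 / 6.868 = 213.0.

213.0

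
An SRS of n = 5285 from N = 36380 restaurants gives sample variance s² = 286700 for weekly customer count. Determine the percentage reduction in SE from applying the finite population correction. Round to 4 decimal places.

7.5485

f = n/N = 5285/36380 = 0.14527213.
SE_no-fpc = √(s²/n) = 7.3653154; SE_fpc = √((1−f)s²/n) = 6.8093441.
Ratio = √(1−f) = 0.92451494. Reduction = 100·(1 − 0.92451494) = 7.5485%.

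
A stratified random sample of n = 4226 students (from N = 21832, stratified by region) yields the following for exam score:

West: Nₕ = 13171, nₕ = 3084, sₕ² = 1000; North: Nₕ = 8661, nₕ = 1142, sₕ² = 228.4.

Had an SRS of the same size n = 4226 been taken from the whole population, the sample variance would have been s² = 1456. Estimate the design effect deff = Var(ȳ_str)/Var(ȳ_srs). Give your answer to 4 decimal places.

Var(ȳ_str) = Σ Wₕ²(1−fₕ)sₕ²/nₕ with Wₕ = Nₕ/21832:
  West: (13171/21832)²·(1−3084/13171)·1000/3084 = 0.090381461
  North: (8661/21832)²·(1−1142/8661)·228.4/1142 = 0.027325686
  → Var(ȳ_str) = 0.11770715.
Var(ȳ_srs) = (1 − 4226/21832)·1456/4226 = 0.27784274.
deff = 0.11770715 / 0.27784274 = 0.4236.

0.4236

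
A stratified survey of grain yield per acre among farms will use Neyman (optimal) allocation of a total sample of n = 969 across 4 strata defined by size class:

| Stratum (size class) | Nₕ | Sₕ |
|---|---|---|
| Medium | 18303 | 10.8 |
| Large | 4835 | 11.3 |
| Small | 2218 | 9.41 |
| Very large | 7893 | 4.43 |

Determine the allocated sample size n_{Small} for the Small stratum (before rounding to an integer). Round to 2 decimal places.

65.63

Neyman allocation: nₕ = n·NₕSₕ / Σⱼ NⱼSⱼ.
Σ NⱼSⱼ = 18303·10.8 + 4835·11.3 + 2218·9.41 + 7893·4.43 = 308145.27.
n_{Small} = 969·2218·9.41 / 308145.27 = 65.63.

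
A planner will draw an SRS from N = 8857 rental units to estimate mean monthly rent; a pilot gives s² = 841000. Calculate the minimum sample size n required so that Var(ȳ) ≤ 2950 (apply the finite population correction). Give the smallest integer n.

Without fpc, n₀ = s²/D = 841000/2950 = 285.0847.
With fpc, (1 − n/N)·s²/n ≤ D requires n ≥ n₀/(1 + n₀/N) = 285.0847/(1 + 285.0847/8857) = 276.1947.
Rounding up, n = 277.

277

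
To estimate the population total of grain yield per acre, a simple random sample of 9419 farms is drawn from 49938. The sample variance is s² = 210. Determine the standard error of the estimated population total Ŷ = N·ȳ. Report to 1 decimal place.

6716.6

Var(Ŷ) = N²·Var(ȳ) = N²·(1 − n/N)·s²/n.
f = 9419/49938 = 0.18861388; Var(ȳ) = 0.81138612·210/9419 = 0.018090146.
Var(Ŷ) = 49938² · 0.018090146 = 4.5113276 × 10^7.
SE(Ŷ) = √(4.5113276 × 10^7) = 6716.6.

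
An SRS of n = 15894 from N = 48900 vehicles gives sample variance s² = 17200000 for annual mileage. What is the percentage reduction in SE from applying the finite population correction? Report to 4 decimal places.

17.8435

f = n/N = 15894/48900 = 0.32503067.
SE_no-fpc = √(s²/n) = 32.896343; SE_fpc = √((1−f)s²/n) = 27.026489.
Ratio = √(1−f) = 0.82156517. Reduction = 100·(1 − 0.82156517) = 17.8435%.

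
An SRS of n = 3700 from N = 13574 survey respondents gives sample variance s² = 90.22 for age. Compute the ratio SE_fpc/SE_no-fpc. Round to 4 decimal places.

f = n/N = 3700/13574 = 0.27257993.
SE_no-fpc = √(s²/n) = 0.15615308; SE_fpc = √((1−f)s²/n) = 0.13318128.
Ratio = √(1−f) = 0.85288925.

0.8529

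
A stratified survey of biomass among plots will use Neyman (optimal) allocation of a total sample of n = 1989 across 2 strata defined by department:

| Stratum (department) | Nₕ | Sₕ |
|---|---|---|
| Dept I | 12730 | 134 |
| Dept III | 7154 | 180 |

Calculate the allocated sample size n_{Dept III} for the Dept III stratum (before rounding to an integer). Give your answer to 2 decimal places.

855.60

Neyman allocation: nₕ = n·NₕSₕ / Σⱼ NⱼSⱼ.
Σ NⱼSⱼ = 12730·134 + 7154·180 = 2.99354 × 10^6.
n_{Dept III} = 1989·7154·180 / (2.99354 × 10^6) = 855.60.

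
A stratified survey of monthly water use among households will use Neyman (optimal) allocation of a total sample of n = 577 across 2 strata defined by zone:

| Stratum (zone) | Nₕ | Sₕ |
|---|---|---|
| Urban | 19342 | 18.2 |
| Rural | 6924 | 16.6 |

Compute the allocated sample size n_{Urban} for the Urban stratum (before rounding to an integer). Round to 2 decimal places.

434.98

Neyman allocation: nₕ = n·NₕSₕ / Σⱼ NⱼSⱼ.
Σ NⱼSⱼ = 19342·18.2 + 6924·16.6 = 466962.8.
n_{Urban} = 577·19342·18.2 / 466962.8 = 434.98.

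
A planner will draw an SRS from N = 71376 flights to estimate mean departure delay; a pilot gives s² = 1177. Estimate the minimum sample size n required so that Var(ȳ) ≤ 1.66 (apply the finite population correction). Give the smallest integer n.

Without fpc, n₀ = s²/D = 1177/1.66 = 709.0361.
With fpc, (1 − n/N)·s²/n ≤ D requires n ≥ n₀/(1 + n₀/N) = 709.0361/(1 + 709.0361/71376) = 702.0619.
Rounding up, n = 703.

703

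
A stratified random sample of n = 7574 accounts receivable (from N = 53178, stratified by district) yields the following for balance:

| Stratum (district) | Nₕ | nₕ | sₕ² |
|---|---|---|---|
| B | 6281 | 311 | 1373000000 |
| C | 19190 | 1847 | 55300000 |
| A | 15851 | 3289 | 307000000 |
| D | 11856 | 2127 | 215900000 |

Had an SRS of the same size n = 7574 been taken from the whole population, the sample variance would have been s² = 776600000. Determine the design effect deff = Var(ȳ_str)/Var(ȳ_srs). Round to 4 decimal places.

0.8276

Var(ȳ_str) = Σ Wₕ²(1−fₕ)sₕ²/nₕ with Wₕ = Nₕ/53178:
  B: (6281/53178)²·(1−311/6281)·1373000000/311 = 58539.536
  C: (19190/53178)²·(1−1847/19190)·55300000/1847 = 3523.6554
  A: (15851/53178)²·(1−3289/15851)·307000000/3289 = 6572.4298
  D: (11856/53178)²·(1−2127/11856)·215900000/2127 = 4140.2594
  → Var(ȳ_str) = 72775.881.
Var(ȳ_srs) = (1 − 7574/53178)·776600000/7574 = 87931.205.
deff = 72775.881 / 87931.205 = 0.8276.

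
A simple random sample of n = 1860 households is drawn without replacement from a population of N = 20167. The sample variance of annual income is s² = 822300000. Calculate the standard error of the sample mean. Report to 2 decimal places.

Under SRS without replacement, Var(ȳ) = (1 − f)·s²/n with f = n/N = 1860/20167 = 0.09222988.
Var(ȳ) = (1 − 0.09222988)·822300000/1860 = 0.90777012·442096.77 = 401322.24.
SE(ȳ) = √(401322.24) = 633.50.

633.50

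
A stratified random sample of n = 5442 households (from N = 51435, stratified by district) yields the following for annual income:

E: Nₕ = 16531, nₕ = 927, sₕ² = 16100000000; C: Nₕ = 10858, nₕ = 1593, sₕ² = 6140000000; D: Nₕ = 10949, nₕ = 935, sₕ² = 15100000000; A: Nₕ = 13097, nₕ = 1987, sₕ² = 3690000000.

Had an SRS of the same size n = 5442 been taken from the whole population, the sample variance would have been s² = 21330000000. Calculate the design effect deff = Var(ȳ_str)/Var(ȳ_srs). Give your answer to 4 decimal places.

Var(ȳ_str) = Σ Wₕ²(1−fₕ)sₕ²/nₕ with Wₕ = Nₕ/51435:
  E: (16531/51435)²·(1−927/16531)·16100000000/927 = 1.6934162 × 10^6
  C: (10858/51435)²·(1−1593/10858)·6140000000/1593 = 146565.03
  D: (10949/51435)²·(1−935/10949)·15100000000/935 = 669313.97
  A: (13097/51435)²·(1−1987/13097)·3690000000/1987 = 102140.25
  → Var(ȳ_str) = 2.6114355 × 10^6.
Var(ȳ_srs) = (1 − 5442/51435)·21330000000/5442 = 3.5048167 × 10^6.
deff = (2.6114355 × 10^6) / (3.5048167 × 10^6) = 0.7451.

0.7451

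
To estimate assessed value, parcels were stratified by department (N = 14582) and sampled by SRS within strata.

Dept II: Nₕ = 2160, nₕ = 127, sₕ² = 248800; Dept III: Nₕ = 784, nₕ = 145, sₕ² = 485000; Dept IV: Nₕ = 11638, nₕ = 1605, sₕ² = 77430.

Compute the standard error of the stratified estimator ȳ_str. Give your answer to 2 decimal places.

8.65

Var(ȳ_str) = Σₕ Wₕ²(1 − fₕ)sₕ²/nₕ with Wₕ = Nₕ/N, N = 14582.
Dept II: Wₕ = 0.14812783; term = 0.14812783²·(1 − 0.05879630)·248800/127 = 40.457924.
Dept III: Wₕ = 0.05376492; term = 0.05376492²·(1 − 0.18494898)·485000/145 = 7.8805489.
Dept IV: Wₕ = 0.79810726; term = 0.79810726²·(1 − 0.13791029)·77430/1605 = 26.491662.
Sum = 74.830135.
SE = √(74.830135) = 8.65.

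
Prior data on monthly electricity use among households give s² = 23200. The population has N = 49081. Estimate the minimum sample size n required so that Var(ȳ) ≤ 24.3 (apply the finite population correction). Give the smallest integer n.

937

Without fpc, n₀ = s²/D = 23200/24.3 = 954.7325.
With fpc, (1 − n/N)·s²/n ≤ D requires n ≥ n₀/(1 + n₀/N) = 954.7325/(1 + 954.7325/49081) = 936.5152.
Rounding up, n = 937.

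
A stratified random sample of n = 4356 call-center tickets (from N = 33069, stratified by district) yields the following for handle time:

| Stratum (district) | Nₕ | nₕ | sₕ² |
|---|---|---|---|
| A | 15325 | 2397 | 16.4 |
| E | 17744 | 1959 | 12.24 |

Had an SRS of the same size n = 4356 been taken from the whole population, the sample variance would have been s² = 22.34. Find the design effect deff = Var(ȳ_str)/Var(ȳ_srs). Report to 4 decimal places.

Var(ȳ_str) = Σ Wₕ²(1−fₕ)sₕ²/nₕ with Wₕ = Nₕ/33069:
  A: (15325/33069)²·(1−2397/15325)·16.4/2397 = 0.0012395542
  E: (17744/33069)²·(1−1959/17744)·12.24/1959 = 0.0016002984
  → Var(ȳ_str) = 0.0028398526.
Var(ȳ_srs) = (1 − 4356/33069)·22.34/4356 = 0.0044530011.
deff = 0.0028398526 / 0.0044530011 = 0.6377.

0.6377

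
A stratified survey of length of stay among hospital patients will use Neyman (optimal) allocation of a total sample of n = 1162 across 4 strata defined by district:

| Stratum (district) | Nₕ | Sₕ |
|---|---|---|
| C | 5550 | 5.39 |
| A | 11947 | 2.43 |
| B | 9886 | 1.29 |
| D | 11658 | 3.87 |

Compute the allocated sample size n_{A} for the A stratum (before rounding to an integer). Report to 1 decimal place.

Neyman allocation: nₕ = n·NₕSₕ / Σⱼ NⱼSⱼ.
Σ NⱼSⱼ = 5550·5.39 + 11947·2.43 + 9886·1.29 + 11658·3.87 = 116815.11.
n_{A} = 1162·11947·2.43 / 116815.11 = 288.8.

288.8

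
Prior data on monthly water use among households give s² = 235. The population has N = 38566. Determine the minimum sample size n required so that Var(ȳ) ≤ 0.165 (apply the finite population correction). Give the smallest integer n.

1374

Without fpc, n₀ = s²/D = 235/0.165 = 1424.2424.
With fpc, (1 − n/N)·s²/n ≤ D requires n ≥ n₀/(1 + n₀/N) = 1424.2424/(1 + 1424.2424/38566) = 1373.5184.
Rounding up, n = 1374.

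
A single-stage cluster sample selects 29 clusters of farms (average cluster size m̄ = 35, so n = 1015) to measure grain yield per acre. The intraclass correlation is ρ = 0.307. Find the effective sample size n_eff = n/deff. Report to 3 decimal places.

deff = 1 + (35 − 1)·0.307 = 1 + 10.438 = 11.438.
n_eff = 1015 / 11.438 = 88.739.

88.739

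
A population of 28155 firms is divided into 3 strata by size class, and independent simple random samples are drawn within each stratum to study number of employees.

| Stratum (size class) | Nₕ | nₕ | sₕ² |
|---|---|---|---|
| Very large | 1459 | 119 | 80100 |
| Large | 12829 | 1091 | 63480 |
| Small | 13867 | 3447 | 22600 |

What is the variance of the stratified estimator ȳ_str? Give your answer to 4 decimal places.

13.9084

Var(ȳ_str) = Σₕ Wₕ²(1 − fₕ)sₕ²/nₕ with Wₕ = Nₕ/N, N = 28155.
Very large: Wₕ = 0.05182028; term = 0.05182028²·(1 − 0.08156271)·80100/119 = 1.6601013.
Large: Wₕ = 0.45565619; term = 0.45565619²·(1 − 0.08504170)·63480/1091 = 11.0532.
Small: Wₕ = 0.49252353; term = 0.49252353²·(1 − 0.24857576)·22600/3447 = 1.1951057.
Sum = 13.908407.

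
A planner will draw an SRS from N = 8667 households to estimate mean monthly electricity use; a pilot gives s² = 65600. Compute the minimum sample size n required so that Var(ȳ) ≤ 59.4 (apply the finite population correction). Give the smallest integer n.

Without fpc, n₀ = s²/D = 65600/59.4 = 1104.3771.
With fpc, (1 − n/N)·s²/n ≤ D requires n ≥ n₀/(1 + n₀/N) = 1104.3771/(1 + 1104.3771/8667) = 979.5586.
Rounding up, n = 980.

980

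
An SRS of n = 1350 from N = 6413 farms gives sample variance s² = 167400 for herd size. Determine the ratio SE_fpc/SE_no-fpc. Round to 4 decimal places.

0.8885

f = n/N = 1350/6413 = 0.21050990.
SE_no-fpc = √(s²/n) = 11.135529; SE_fpc = √((1−f)s²/n) = 9.8942798.
Ratio = √(1−f) = 0.88853255.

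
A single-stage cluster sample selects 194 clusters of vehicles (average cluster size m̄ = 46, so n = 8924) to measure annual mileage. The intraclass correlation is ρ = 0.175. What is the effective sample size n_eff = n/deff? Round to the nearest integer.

1006

deff = 1 + (46 − 1)·0.175 = 1 + 7.875 = 8.875.
n_eff = 8924 / 8.875 = 1006.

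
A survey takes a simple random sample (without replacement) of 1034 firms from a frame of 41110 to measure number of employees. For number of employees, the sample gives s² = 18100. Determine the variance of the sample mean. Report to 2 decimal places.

Under SRS without replacement, Var(ȳ) = (1 − f)·s²/n with f = n/N = 1034/41110 = 0.02515203.
Var(ȳ) = (1 − 0.02515203)·18100/1034 = 0.97484797·17.504836 = 17.064553.

17.06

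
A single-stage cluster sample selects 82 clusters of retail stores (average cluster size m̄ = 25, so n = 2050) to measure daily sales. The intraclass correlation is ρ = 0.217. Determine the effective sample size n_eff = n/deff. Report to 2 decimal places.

deff = 1 + (25 − 1)·0.217 = 1 + 5.208 = 6.208.
n_eff = 2050 / 6.208 = 330.22.

330.22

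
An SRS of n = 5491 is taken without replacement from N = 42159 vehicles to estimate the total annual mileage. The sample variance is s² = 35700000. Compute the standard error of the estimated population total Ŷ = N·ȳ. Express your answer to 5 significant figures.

Var(Ŷ) = N²·Var(ȳ) = N²·(1 − n/N)·s²/n.
f = 5491/42159 = 0.13024502; Var(ȳ) = 0.86975498·35700000/5491 = 5654.7537.
Var(Ŷ) = 42159² · 5654.7537 = 1.0050653 × 10^13.
SE(Ŷ) = √(1.0050653 × 10^13) = 3.1703 × 10^6.

3.1703 × 10^6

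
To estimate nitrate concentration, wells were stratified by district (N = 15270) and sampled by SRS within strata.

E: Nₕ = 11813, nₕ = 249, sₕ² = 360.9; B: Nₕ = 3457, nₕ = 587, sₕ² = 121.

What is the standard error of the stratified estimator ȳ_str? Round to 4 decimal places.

0.9262

Var(ȳ_str) = Σₕ Wₕ²(1 − fₕ)sₕ²/nₕ with Wₕ = Nₕ/N, N = 15270.
E: Wₕ = 0.77360838; term = 0.77360838²·(1 − 0.02107847)·360.9/249 = 0.84913697.
B: Wₕ = 0.22639162; term = 0.22639162²·(1 − 0.16980040)·121/587 = 0.0087710275.
Sum = 0.857908.
SE = √(0.857908) = 0.9262.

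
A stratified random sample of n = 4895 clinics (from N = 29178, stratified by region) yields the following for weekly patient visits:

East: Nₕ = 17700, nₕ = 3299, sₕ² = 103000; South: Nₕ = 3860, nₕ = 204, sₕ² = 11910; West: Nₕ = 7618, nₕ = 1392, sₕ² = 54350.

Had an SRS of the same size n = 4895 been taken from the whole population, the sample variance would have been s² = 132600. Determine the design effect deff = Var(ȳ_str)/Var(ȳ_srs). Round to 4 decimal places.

Var(ȳ_str) = Σ Wₕ²(1−fₕ)sₕ²/nₕ with Wₕ = Nₕ/29178:
  East: (17700/29178)²·(1−3299/17700)·103000/3299 = 9.3478081
  South: (3860/29178)²·(1−204/3860)·11910/204 = 0.96775193
  West: (7618/29178)²·(1−1392/7618)·54350/1392 = 2.1752008
  → Var(ȳ_str) = 12.490761.
Var(ȳ_srs) = (1 − 4895/29178)·132600/4895 = 22.544346.
deff = 12.490761 / 22.544346 = 0.5541.

0.5541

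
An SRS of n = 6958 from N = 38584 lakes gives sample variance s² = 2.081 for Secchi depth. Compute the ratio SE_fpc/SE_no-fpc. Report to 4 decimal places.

f = n/N = 6958/38584 = 0.18033382.
SE_no-fpc = √(s²/n) = 0.017293935; SE_fpc = √((1−f)s²/n) = 0.015657136.
Ratio = √(1−f) = 0.90535418.

0.9054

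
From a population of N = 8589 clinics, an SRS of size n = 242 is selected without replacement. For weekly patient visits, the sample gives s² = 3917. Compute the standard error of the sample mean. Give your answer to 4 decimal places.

Under SRS without replacement, Var(ȳ) = (1 − f)·s²/n with f = n/N = 242/8589 = 0.02817557.
Var(ȳ) = (1 − 0.02817557)·3917/242 = 0.97182443·16.18595 = 15.729902.
SE(ȳ) = √(15.729902) = 3.9661.

3.9661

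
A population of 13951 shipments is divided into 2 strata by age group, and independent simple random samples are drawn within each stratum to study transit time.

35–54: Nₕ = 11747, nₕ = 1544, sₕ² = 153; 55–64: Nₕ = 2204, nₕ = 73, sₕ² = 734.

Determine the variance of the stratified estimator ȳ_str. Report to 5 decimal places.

0.30366

Var(ȳ_str) = Σₕ Wₕ²(1 − fₕ)sₕ²/nₕ with Wₕ = Nₕ/N, N = 13951.
35–54: Wₕ = 0.84201849; term = 0.84201849²·(1 − 0.13143781)·153/1544 = 0.061022263.
55–64: Wₕ = 0.15798151; term = 0.15798151²·(1 − 0.03312160)·734/73 = 0.2426373.
Sum = 0.30365956.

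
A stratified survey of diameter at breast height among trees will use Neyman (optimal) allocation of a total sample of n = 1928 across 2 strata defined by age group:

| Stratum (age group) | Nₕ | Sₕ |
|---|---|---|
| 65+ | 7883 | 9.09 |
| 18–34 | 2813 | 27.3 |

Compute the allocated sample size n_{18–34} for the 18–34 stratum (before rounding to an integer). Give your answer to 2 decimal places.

Neyman allocation: nₕ = n·NₕSₕ / Σⱼ NⱼSⱼ.
Σ NⱼSⱼ = 7883·9.09 + 2813·27.3 = 148451.37.
n_{18–34} = 1928·2813·27.3 / 148451.37 = 997.37.

997.37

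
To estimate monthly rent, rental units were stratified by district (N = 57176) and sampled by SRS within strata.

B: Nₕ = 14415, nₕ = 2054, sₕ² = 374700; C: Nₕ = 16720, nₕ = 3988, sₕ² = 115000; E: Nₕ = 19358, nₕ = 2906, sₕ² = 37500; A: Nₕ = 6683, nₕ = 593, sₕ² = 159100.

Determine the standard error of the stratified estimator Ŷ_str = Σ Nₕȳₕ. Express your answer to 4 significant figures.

231700

Var(Ŷ_str) = Σₕ Nₕ²(1 − fₕ)sₕ²/nₕ.
B: 14415²·(1 − 2054/14415)·374700/2054 = 3.25051 × 10^10.
C: 16720²·(1 − 3988/16720)·115000/3988 = 6.1386885 × 10^9.
E: 19358²·(1 − 2906/19358)·37500/2906 = 4.1097447 × 10^9.
A: 6683²·(1 − 593/6683)·159100/593 = 1.0919537 × 10^10.
Sum = 5.367307 × 10^10.
SE = √(5.367307 × 10^10) = 231700.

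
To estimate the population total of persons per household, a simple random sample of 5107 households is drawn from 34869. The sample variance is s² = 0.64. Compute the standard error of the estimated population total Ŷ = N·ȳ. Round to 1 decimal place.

360.6

Var(Ŷ) = N²·Var(ȳ) = N²·(1 − n/N)·s²/n.
f = 5107/34869 = 0.14646247; Var(ȳ) = 0.85353753·0.64/5107 = 1.0696378 × 10^-4.
Var(Ŷ) = 34869² · (1.0696378 × 10^-4) = 130051.61.
SE(Ŷ) = √(130051.61) = 360.6.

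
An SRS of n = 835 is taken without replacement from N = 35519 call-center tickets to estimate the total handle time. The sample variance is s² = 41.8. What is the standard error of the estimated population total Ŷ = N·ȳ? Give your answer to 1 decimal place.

7853.1

Var(Ŷ) = N²·Var(ȳ) = N²·(1 − n/N)·s²/n.
f = 835/35519 = 0.02350854; Var(ȳ) = 0.97649146·41.8/835 = 0.048883045.
Var(Ŷ) = 35519² · 0.048883045 = 6.1670818 × 10^7.
SE(Ŷ) = √(6.1670818 × 10^7) = 7853.1.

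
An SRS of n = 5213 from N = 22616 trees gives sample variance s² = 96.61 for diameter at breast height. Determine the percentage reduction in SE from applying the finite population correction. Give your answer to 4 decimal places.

f = n/N = 5213/22616 = 0.23050053.
SE_no-fpc = √(s²/n) = 0.13613418; SE_fpc = √((1−f)s²/n) = 0.11941843.
Ratio = √(1−f) = 0.87721119. Reduction = 100·(1 − 0.87721119) = 12.2789%.

12.2789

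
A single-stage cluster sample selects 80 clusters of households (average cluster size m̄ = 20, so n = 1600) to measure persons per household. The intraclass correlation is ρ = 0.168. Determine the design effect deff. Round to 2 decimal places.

4.19

deff = 1 + (20 − 1)·0.168 = 1 + 3.192 = 4.192.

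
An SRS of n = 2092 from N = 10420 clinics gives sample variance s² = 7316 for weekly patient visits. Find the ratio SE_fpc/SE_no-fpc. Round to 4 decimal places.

0.8940

f = n/N = 2092/10420 = 0.20076775.
SE_no-fpc = √(s²/n) = 1.870062; SE_fpc = √((1−f)s²/n) = 1.6718315.
Ratio = √(1−f) = 0.89399790.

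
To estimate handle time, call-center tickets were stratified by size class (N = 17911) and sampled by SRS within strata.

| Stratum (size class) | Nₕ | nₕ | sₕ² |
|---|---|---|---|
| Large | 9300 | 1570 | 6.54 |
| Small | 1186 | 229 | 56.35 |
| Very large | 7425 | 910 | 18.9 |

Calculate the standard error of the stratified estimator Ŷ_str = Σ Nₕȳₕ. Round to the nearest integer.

Var(Ŷ_str) = Σₕ Nₕ²(1 − fₕ)sₕ²/nₕ.
Large: 9300²·(1 − 1570/9300)·6.54/1570 = 299461.18.
Small: 1186²·(1 − 229/1186)·56.35/229 = 279289.79.
Very large: 7425²·(1 − 910/7425)·18.9/910 = 1.0046882 × 10^6.
Sum = 1.5834392 × 10^6.
SE = √(1.5834392 × 10^6) = 1258.

1258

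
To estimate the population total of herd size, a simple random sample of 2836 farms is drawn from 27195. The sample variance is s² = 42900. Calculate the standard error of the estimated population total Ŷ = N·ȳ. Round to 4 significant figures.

100100

Var(Ŷ) = N²·Var(ȳ) = N²·(1 − n/N)·s²/n.
f = 2836/27195 = 0.10428388; Var(ȳ) = 0.89571612·42900/2836 = 13.549443.
Var(Ŷ) = 27195² · 13.549443 = 1.0020735 × 10^10.
SE(Ŷ) = √(1.0020735 × 10^10) = 100100.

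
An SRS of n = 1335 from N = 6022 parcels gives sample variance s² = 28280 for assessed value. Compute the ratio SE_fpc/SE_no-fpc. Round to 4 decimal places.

f = n/N = 1335/6022 = 0.22168715.
SE_no-fpc = √(s²/n) = 4.6025559; SE_fpc = √((1−f)s²/n) = 4.0604687.
Ratio = √(1−f) = 0.88222041.

0.8822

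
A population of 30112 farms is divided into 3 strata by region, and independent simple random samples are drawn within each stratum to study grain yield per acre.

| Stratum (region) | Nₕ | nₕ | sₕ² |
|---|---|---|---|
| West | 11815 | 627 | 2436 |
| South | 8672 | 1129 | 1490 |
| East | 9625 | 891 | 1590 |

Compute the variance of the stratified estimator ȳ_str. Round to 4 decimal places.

Var(ȳ_str) = Σₕ Wₕ²(1 − fₕ)sₕ²/nₕ with Wₕ = Nₕ/N, N = 30112.
West: Wₕ = 0.39236849; term = 0.39236849²·(1 − 0.05306813)·2436/627 = 0.56639149.
South: Wₕ = 0.28799150; term = 0.28799150²·(1 − 0.13018911)·1490/1129 = 0.09520867.
East: Wₕ = 0.31964001; term = 0.31964001²·(1 − 0.09257143)·1590/891 = 0.16544519.
Sum = 0.82704535.

0.8270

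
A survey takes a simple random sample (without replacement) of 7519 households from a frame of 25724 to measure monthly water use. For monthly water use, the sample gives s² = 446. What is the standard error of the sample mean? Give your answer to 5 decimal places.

Under SRS without replacement, Var(ȳ) = (1 − f)·s²/n with f = n/N = 7519/25724 = 0.29229513.
Var(ȳ) = (1 − 0.29229513)·446/7519 = 0.70770487·0.059316398 = 0.041978504.
SE(ȳ) = √(0.041978504) = 0.20489.

0.20489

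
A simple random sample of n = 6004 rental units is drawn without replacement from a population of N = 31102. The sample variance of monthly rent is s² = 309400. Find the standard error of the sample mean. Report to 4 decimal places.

Under SRS without replacement, Var(ȳ) = (1 − f)·s²/n with f = n/N = 6004/31102 = 0.19304225.
Var(ȳ) = (1 − 0.19304225)·309400/6004 = 0.80695775·51.532312 = 41.584398.
SE(ȳ) = √(41.584398) = 6.4486.

6.4486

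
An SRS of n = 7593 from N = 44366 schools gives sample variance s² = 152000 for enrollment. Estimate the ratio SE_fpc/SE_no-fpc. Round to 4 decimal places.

f = n/N = 7593/44366 = 0.17114457.
SE_no-fpc = √(s²/n) = 4.4741969; SE_fpc = √((1−f)s²/n) = 4.0733759.
Ratio = √(1−f) = 0.91041498.

0.9104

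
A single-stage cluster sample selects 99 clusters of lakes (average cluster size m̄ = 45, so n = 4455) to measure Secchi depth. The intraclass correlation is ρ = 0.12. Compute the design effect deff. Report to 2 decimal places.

6.28

deff = 1 + (45 − 1)·0.12 = 1 + 5.28 = 6.28.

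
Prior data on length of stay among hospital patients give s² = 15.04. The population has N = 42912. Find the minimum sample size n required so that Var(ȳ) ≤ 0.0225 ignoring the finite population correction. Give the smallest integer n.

669

Without fpc, n₀ = s²/D = 15.04/0.0225 = 668.4444.
Rounding up, n = 669.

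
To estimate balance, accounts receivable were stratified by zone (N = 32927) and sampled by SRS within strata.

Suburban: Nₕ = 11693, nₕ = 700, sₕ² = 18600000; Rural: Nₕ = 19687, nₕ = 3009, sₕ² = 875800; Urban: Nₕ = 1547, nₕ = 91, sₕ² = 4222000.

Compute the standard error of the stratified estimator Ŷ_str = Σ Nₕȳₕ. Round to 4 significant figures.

1.901 × 10^6

Var(Ŷ_str) = Σₕ Nₕ²(1 − fₕ)sₕ²/nₕ.
Suburban: 11693²·(1 − 700/11693)·18600000/700 = 3.415522 × 10^12.
Rural: 19687²·(1 − 3009/19687)·875800/3009 = 9.5566628 × 10^10.
Urban: 1547²·(1 − 91/1547)·4222000/91 = 1.0450294 × 10^11.
Sum = 3.6155916 × 10^12.
SE = √(3.6155916 × 10^12) = 1.901 × 10^6.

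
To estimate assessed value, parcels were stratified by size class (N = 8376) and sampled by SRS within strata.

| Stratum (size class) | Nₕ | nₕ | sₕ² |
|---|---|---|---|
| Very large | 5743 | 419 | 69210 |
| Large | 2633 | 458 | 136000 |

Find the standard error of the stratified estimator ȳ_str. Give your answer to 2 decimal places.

Var(ȳ_str) = Σₕ Wₕ²(1 − fₕ)sₕ²/nₕ with Wₕ = Nₕ/N, N = 8376.
Very large: Wₕ = 0.68564947; term = 0.68564947²·(1 − 0.07295838)·69210/419 = 71.987709.
Large: Wₕ = 0.31435053; term = 0.31435053²·(1 − 0.17394607)·136000/458 = 24.23875.
Sum = 96.226459.
SE = √(96.226459) = 9.81.

9.81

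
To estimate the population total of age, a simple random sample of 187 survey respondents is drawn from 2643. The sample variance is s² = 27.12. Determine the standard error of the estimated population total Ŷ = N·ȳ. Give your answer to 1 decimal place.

970.3

Var(Ŷ) = N²·Var(ȳ) = N²·(1 − n/N)·s²/n.
f = 187/2643 = 0.07075293; Var(ȳ) = 0.92924707·27.12/187 = 0.13476567.
Var(Ŷ) = 2643² · 0.13476567 = 941398.71.
SE(Ŷ) = √(941398.71) = 970.3.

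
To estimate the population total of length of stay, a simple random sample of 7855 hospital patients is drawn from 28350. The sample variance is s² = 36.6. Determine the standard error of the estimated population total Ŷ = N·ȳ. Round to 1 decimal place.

Var(Ŷ) = N²·Var(ȳ) = N²·(1 − n/N)·s²/n.
f = 7855/28350 = 0.27707231; Var(ȳ) = 0.72292769·36.6/7855 = 0.0033684473.
Var(Ŷ) = 28350² · 0.0033684473 = 2.7072969 × 10^6.
SE(Ŷ) = √(2.7072969 × 10^6) = 1645.4.

1645.4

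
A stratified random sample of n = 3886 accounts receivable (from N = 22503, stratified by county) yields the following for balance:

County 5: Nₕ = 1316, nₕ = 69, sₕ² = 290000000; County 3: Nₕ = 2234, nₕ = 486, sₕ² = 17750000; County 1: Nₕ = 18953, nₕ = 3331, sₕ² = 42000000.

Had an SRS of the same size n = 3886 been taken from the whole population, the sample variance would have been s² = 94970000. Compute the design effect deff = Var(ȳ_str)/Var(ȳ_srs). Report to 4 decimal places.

Var(ȳ_str) = Σ Wₕ²(1−fₕ)sₕ²/nₕ with Wₕ = Nₕ/22503:
  County 5: (1316/22503)²·(1−69/1316)·290000000/69 = 13620.417
  County 3: (2234/22503)²·(1−486/2234)·17750000/486 = 281.64746
  County 1: (18953/22503)²·(1−3331/18953)·42000000/3331 = 7372.3919
  → Var(ȳ_str) = 21274.456.
Var(ȳ_srs) = (1 − 3886/22503)·94970000/3886 = 20218.686.
deff = 21274.456 / 20218.686 = 1.0522.

1.0522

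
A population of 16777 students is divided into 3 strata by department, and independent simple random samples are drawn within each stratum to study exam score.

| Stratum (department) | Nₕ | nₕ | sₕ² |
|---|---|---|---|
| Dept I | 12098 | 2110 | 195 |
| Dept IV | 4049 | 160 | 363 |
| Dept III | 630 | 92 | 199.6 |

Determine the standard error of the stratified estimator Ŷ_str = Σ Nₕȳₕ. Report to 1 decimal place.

6901.3

Var(Ŷ_str) = Σₕ Nₕ²(1 − fₕ)sₕ²/nₕ.
Dept I: 12098²·(1 − 2110/12098)·195/2110 = 1.1167199 × 10^7.
Dept IV: 4049²·(1 − 160/4049)·363/160 = 3.572501 × 10^7.
Dept III: 630²·(1 − 92/630)·199.6/92 = 735352.43.
Sum = 4.7627561 × 10^7.
SE = √(4.7627561 × 10^7) = 6901.3.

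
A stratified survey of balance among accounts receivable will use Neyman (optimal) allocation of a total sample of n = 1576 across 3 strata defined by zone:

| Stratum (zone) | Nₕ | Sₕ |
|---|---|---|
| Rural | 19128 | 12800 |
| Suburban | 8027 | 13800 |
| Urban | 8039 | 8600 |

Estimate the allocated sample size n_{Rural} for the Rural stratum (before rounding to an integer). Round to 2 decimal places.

908.46

Neyman allocation: nₕ = n·NₕSₕ / Σⱼ NⱼSⱼ.
Σ NⱼSⱼ = 19128·12800 + 8027·13800 + 8039·8600 = 4.247464 × 10^8.
n_{Rural} = 1576·19128·12800 / (4.247464 × 10^8) = 908.46.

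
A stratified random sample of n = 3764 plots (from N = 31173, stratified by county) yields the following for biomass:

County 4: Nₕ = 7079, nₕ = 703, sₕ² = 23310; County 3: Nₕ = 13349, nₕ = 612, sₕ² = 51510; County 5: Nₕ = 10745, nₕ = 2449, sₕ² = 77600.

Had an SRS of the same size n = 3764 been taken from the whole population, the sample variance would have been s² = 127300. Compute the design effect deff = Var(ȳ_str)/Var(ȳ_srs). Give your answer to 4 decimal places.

0.6448

Var(ȳ_str) = Σ Wₕ²(1−fₕ)sₕ²/nₕ with Wₕ = Nₕ/31173:
  County 4: (7079/31173)²·(1−703/7079)·23310/703 = 1.5401037
  County 3: (13349/31173)²·(1−612/13349)·51510/612 = 14.726475
  County 5: (10745/31173)²·(1−2449/10745)·77600/2449 = 2.9066377
  → Var(ȳ_str) = 19.173216.
Var(ȳ_srs) = (1 − 3764/31173)·127300/3764 = 29.736742.
deff = 19.173216 / 29.736742 = 0.6448.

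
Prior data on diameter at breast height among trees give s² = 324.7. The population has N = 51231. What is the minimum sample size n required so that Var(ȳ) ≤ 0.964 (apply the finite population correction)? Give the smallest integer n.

335

Without fpc, n₀ = s²/D = 324.7/0.964 = 336.8257.
With fpc, (1 − n/N)·s²/n ≤ D requires n ≥ n₀/(1 + n₀/N) = 336.8257/(1 + 336.8257/51231) = 334.6257.
Rounding up, n = 335.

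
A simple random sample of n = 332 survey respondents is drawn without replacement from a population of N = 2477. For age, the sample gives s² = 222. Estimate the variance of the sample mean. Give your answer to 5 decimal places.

0.57905

Under SRS without replacement, Var(ȳ) = (1 − f)·s²/n with f = n/N = 332/2477 = 0.13403310.
Var(ȳ) = (1 − 0.13403310)·222/332 = 0.86596690·0.6686747 = 0.57905015.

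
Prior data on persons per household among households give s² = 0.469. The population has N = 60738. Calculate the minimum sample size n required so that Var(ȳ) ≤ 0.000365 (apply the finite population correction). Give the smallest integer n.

Without fpc, n₀ = s²/D = 0.469/0.000365 = 1284.9315.
With fpc, (1 − n/N)·s²/n ≤ D requires n ≥ n₀/(1 + n₀/N) = 1284.9315/(1 + 1284.9315/60738) = 1258.3115.
Rounding up, n = 1259.

1259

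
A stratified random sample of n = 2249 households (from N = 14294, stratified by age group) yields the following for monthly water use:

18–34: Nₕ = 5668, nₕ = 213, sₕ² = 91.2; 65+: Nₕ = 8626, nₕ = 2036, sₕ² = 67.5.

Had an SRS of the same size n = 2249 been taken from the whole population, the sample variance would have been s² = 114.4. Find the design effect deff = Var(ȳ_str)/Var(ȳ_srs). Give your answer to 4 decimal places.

1.7268

Var(ȳ_str) = Σ Wₕ²(1−fₕ)sₕ²/nₕ with Wₕ = Nₕ/14294:
  18–34: (5668/14294)²·(1−213/5668)·91.2/213 = 0.064793625
  65+: (8626/14294)²·(1−2036/8626)·67.5/2036 = 0.0092238729
  → Var(ȳ_str) = 0.074017498.
Var(ȳ_srs) = (1 − 2249/14294)·114.4/2249 = 0.042863694.
deff = 0.074017498 / 0.042863694 = 1.7268.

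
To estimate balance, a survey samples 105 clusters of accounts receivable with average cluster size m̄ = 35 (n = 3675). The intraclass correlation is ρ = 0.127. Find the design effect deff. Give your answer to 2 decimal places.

deff = 1 + (35 − 1)·0.127 = 1 + 4.318 = 5.318.

5.32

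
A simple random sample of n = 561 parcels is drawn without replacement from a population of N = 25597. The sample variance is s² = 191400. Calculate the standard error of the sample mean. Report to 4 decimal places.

18.2674

Under SRS without replacement, Var(ȳ) = (1 − f)·s²/n with f = n/N = 561/25597 = 0.02191663.
Var(ȳ) = (1 − 0.02191663)·191400/561 = 0.97808337·341.17647 = 333.69903.
SE(ȳ) = √(333.69903) = 18.2674.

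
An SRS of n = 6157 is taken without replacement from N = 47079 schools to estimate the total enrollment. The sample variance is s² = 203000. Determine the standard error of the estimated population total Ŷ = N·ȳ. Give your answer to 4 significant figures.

252000

Var(Ŷ) = N²·Var(ȳ) = N²·(1 − n/N)·s²/n.
f = 6157/47079 = 0.13078018; Var(ȳ) = 0.86921982·203000/6157 = 28.658701.
Var(Ŷ) = 47079² · 28.658701 = 6.3520069 × 10^10.
SE(Ŷ) = √(6.3520069 × 10^10) = 252000.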